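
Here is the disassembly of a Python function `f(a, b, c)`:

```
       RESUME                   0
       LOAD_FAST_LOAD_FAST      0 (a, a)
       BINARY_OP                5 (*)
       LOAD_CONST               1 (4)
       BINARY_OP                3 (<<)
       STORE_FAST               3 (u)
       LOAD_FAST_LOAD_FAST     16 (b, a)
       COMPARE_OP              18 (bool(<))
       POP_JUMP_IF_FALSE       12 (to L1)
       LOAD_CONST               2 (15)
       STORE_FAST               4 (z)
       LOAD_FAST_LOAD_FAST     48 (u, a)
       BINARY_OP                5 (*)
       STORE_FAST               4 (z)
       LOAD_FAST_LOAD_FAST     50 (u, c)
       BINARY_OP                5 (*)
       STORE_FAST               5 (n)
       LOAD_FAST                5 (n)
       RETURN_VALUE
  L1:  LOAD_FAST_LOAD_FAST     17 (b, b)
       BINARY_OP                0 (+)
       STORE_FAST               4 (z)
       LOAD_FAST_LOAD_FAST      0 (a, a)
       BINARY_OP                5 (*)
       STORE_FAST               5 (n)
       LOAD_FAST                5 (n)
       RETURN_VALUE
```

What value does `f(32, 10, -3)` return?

-49152

LOAD_FAST_LOAD_FAST a,a → push 32,32. Stack: [32, 32]
BINARY_OP * → 32 * 32 = 1024. Stack: [1024]
LOAD_CONST → push 4. Stack: [1024, 4]
BINARY_OP << → 1024 << 4 = 16384. Stack: [16384]
STORE_FAST u → u=16384. Stack: []
LOAD_FAST_LOAD_FAST b,a → push 10,32. Stack: [10, 32]
COMPARE_OP bool(<) → 10 vs 32 = True. Stack: [True]
POP_JUMP_IF_FALSE → pop True; no jump. Stack: []
LOAD_CONST → push 15. Stack: [15]
STORE_FAST z → z=15. Stack: []
LOAD_FAST_LOAD_FAST u,a → push 16384,32. Stack: [16384, 32]
BINARY_OP * → 16384 * 32 = 524288. Stack: [524288]
STORE_FAST z → z=524288. Stack: []
LOAD_FAST_LOAD_FAST u,c → push 16384,-3. Stack: [16384, -3]
BINARY_OP * → 16384 * -3 = -49152. Stack: [-49152]
STORE_FAST n → n=-49152. Stack: []
LOAD_FAST n → push -49152. Stack: [-49152]
RETURN_VALUE → return -49152.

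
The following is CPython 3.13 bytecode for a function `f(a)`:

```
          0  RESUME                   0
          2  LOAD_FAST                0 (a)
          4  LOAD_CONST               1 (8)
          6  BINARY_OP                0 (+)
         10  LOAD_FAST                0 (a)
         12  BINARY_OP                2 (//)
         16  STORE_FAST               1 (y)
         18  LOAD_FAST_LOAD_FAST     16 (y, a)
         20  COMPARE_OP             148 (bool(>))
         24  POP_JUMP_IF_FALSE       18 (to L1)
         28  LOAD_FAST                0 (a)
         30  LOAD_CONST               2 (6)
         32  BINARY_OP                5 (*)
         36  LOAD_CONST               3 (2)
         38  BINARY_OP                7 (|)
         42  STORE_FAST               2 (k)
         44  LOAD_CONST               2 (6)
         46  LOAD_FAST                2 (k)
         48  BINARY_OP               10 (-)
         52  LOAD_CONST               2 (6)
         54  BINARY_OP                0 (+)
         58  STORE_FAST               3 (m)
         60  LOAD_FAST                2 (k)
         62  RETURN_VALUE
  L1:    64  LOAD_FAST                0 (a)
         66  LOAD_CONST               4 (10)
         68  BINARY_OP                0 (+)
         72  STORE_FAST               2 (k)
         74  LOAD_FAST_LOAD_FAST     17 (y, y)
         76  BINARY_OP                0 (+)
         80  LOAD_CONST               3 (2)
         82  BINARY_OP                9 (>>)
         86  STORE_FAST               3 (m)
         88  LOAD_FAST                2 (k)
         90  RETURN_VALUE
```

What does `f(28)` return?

38

LOAD_FAST a → push 28. Stack: [28]
LOAD_CONST → push 8. Stack: [28, 8]
BINARY_OP + → 28 + 8 = 36. Stack: [36]
LOAD_FAST a → push 28. Stack: [36, 28]
BINARY_OP // → 36 // 28 = 1. Stack: [1]
STORE_FAST y → y=1. Stack: []
LOAD_FAST_LOAD_FAST y,a → push 1,28. Stack: [1, 28]
COMPARE_OP bool(>) → 1 vs 28 = False. Stack: [False]
POP_JUMP_IF_FALSE → pop False; jump. Stack: []
LOAD_FAST a → push 28. Stack: [28]
LOAD_CONST → push 10. Stack: [28, 10]
BINARY_OP + → 28 + 10 = 38. Stack: [38]
STORE_FAST k → k=38. Stack: []
LOAD_FAST_LOAD_FAST y,y → push 1,1. Stack: [1, 1]
BINARY_OP + → 1 + 1 = 2. Stack: [2]
LOAD_CONST → push 2. Stack: [2, 2]
BINARY_OP >> → 2 >> 2 = 0. Stack: [0]
STORE_FAST m → m=0. Stack: []
LOAD_FAST k → push 38. Stack: [38]
RETURN_VALUE → return 38.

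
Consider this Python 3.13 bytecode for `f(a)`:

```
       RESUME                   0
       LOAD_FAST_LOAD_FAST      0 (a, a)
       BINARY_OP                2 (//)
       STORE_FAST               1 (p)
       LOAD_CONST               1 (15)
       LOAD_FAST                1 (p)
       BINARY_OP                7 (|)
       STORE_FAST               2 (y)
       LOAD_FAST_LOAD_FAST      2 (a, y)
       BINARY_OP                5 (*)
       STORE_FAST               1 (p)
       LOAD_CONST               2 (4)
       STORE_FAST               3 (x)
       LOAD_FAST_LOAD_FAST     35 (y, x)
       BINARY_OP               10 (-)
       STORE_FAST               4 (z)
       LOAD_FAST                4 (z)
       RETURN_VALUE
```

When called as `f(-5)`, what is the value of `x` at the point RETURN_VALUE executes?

LOAD_FAST_LOAD_FAST a,a → push -5,-5. Stack: [-5, -5]
BINARY_OP // → -5 // -5 = 1. Stack: [1]
STORE_FAST p → p=1. Stack: []
LOAD_CONST → push 15. Stack: [15]
LOAD_FAST p → push 1. Stack: [15, 1]
BINARY_OP | → 15 | 1 = 15. Stack: [15]
STORE_FAST y → y=15. Stack: []
LOAD_FAST_LOAD_FAST a,y → push -5,15. Stack: [-5, 15]
BINARY_OP * → -5 * 15 = -75. Stack: [-75]
STORE_FAST p → p=-75. Stack: []
LOAD_CONST → push 4. Stack: [4]
STORE_FAST x → x=4. Stack: []
LOAD_FAST_LOAD_FAST y,x → push 15,4. Stack: [15, 4]
BINARY_OP - → 15 - 4 = 11. Stack: [11]
STORE_FAST z → z=11. Stack: []
LOAD_FAST z → push 11. Stack: [11]
RETURN_VALUE → return 11.

4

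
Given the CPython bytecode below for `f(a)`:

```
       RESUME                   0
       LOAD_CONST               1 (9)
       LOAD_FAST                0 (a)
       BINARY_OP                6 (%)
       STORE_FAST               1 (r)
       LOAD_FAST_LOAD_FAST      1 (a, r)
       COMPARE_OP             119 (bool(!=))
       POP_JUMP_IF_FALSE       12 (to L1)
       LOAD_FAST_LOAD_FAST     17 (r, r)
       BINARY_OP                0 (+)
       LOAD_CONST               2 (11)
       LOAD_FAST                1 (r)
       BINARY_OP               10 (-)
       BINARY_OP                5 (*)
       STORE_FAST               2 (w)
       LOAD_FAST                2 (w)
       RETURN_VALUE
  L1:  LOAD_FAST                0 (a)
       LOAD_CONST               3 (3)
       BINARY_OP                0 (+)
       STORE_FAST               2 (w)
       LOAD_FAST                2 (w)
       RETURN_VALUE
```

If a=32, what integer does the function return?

LOAD_CONST → push 9. Stack: [9]
LOAD_FAST a → push 32. Stack: [9, 32]
BINARY_OP % → 9 % 32 = 9. Stack: [9]
STORE_FAST r → r=9. Stack: []
LOAD_FAST_LOAD_FAST a,r → push 32,9. Stack: [32, 9]
COMPARE_OP bool(!=) → 32 vs 9 = True. Stack: [True]
POP_JUMP_IF_FALSE → pop True; no jump. Stack: []
LOAD_FAST_LOAD_FAST r,r → push 9,9. Stack: [9, 9]
BINARY_OP + → 9 + 9 = 18. Stack: [18]
LOAD_CONST → push 11. Stack: [18, 11]
LOAD_FAST r → push 9. Stack: [18, 11, 9]
BINARY_OP - → 11 - 9 = 2. Stack: [18, 2]
BINARY_OP * → 18 * 2 = 36. Stack: [36]
STORE_FAST w → w=36. Stack: []
LOAD_FAST w → push 36. Stack: [36]
RETURN_VALUE → return 36.

36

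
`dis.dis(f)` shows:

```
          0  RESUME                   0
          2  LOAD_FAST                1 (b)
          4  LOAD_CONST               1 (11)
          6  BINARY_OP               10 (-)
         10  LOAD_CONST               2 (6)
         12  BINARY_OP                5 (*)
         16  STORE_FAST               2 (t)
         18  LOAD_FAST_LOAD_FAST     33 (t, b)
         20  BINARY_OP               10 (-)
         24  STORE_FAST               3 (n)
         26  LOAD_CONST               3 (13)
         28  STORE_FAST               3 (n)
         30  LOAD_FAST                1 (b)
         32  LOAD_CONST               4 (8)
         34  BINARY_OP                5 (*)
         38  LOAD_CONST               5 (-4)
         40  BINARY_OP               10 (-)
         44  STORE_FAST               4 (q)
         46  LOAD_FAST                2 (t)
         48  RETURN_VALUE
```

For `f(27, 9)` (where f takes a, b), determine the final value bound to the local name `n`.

LOAD_FAST b → push 9. Stack: [9]
LOAD_CONST → push 11. Stack: [9, 11]
BINARY_OP - → 9 - 11 = -2. Stack: [-2]
LOAD_CONST → push 6. Stack: [-2, 6]
BINARY_OP * → -2 * 6 = -12. Stack: [-12]
STORE_FAST t → t=-12. Stack: []
LOAD_FAST_LOAD_FAST t,b → push -12,9. Stack: [-12, 9]
BINARY_OP - → -12 - 9 = -21. Stack: [-21]
STORE_FAST n → n=-21. Stack: []
LOAD_CONST → push 13. Stack: [13]
STORE_FAST n → n=13. Stack: []
LOAD_FAST b → push 9. Stack: [9]
LOAD_CONST → push 8. Stack: [9, 8]
BINARY_OP * → 9 * 8 = 72. Stack: [72]
LOAD_CONST → push -4. Stack: [72, -4]
BINARY_OP - → 72 - -4 = 76. Stack: [76]
STORE_FAST q → q=76. Stack: []
LOAD_FAST t → push -12. Stack: [-12]
RETURN_VALUE → return -12.

13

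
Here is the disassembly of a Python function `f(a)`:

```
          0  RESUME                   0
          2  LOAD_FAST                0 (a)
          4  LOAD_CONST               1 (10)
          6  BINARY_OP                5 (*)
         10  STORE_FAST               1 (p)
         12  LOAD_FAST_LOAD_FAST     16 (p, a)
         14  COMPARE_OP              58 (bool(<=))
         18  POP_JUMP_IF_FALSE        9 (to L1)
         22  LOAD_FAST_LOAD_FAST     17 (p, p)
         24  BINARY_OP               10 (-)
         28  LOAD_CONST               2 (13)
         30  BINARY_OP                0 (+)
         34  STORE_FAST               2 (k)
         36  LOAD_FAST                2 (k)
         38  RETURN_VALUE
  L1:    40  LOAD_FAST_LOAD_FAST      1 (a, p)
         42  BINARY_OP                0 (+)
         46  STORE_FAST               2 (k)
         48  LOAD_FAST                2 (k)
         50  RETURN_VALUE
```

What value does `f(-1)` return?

LOAD_FAST a → push -1. Stack: [-1]
LOAD_CONST → push 10. Stack: [-1, 10]
BINARY_OP * → -1 * 10 = -10. Stack: [-10]
STORE_FAST p → p=-10. Stack: []
LOAD_FAST_LOAD_FAST p,a → push -10,-1. Stack: [-10, -1]
COMPARE_OP bool(<=) → -10 vs -1 = True. Stack: [True]
POP_JUMP_IF_FALSE → pop True; no jump. Stack: []
LOAD_FAST_LOAD_FAST p,p → push -10,-10. Stack: [-10, -10]
BINARY_OP - → -10 - -10 = 0. Stack: [0]
LOAD_CONST → push 13. Stack: [0, 13]
BINARY_OP + → 0 + 13 = 13. Stack: [13]
STORE_FAST k → k=13. Stack: []
LOAD_FAST k → push 13. Stack: [13]
RETURN_VALUE → return 13.

13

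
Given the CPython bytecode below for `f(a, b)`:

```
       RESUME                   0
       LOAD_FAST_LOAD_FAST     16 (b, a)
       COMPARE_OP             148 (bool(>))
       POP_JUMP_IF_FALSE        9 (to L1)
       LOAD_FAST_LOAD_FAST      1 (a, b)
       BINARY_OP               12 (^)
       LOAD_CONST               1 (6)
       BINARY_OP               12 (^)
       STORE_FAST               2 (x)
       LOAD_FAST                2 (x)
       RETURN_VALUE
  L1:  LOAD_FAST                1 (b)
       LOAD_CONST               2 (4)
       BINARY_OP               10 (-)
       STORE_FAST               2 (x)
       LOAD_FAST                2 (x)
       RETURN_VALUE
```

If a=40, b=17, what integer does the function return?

13

LOAD_FAST_LOAD_FAST b,a → push 17,40. Stack: [17, 40]
COMPARE_OP bool(>) → 17 vs 40 = False. Stack: [False]
POP_JUMP_IF_FALSE → pop False; jump. Stack: []
LOAD_FAST b → push 17. Stack: [17]
LOAD_CONST → push 4. Stack: [17, 4]
BINARY_OP - → 17 - 4 = 13. Stack: [13]
STORE_FAST x → x=13. Stack: []
LOAD_FAST x → push 13. Stack: [13]
RETURN_VALUE → return 13.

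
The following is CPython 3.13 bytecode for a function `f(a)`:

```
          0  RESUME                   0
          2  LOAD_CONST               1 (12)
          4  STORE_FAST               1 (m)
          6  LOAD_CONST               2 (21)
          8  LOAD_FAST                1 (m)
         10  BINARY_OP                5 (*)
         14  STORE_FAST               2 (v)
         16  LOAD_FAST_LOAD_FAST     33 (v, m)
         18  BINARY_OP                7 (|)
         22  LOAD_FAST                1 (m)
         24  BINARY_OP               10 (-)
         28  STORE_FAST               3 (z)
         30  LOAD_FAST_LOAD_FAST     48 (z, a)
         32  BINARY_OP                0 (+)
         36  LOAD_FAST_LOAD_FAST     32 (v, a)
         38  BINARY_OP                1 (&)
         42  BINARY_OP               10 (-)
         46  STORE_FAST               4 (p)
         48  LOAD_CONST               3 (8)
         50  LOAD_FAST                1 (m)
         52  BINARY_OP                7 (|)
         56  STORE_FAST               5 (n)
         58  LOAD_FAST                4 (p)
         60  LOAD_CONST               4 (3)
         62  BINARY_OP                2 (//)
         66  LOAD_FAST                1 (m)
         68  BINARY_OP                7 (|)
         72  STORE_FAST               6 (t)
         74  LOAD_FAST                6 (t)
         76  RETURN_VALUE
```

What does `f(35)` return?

93

LOAD_CONST → push 12. Stack: [12]
STORE_FAST m → m=12. Stack: []
LOAD_CONST → push 21. Stack: [21]
LOAD_FAST m → push 12. Stack: [21, 12]
BINARY_OP * → 21 * 12 = 252. Stack: [252]
STORE_FAST v → v=252. Stack: []
LOAD_FAST_LOAD_FAST v,m → push 252,12. Stack: [252, 12]
BINARY_OP | → 252 | 12 = 252. Stack: [252]
LOAD_FAST m → push 12. Stack: [252, 12]
BINARY_OP - → 252 - 12 = 240. Stack: [240]
STORE_FAST z → z=240. Stack: []
LOAD_FAST_LOAD_FAST z,a → push 240,35. Stack: [240, 35]
BINARY_OP + → 240 + 35 = 275. Stack: [275]
LOAD_FAST_LOAD_FAST v,a → push 252,35. Stack: [275, 252, 35]
BINARY_OP & → 252 & 35 = 32. Stack: [275, 32]
BINARY_OP - → 275 - 32 = 243. Stack: [243]
STORE_FAST p → p=243. Stack: []
LOAD_CONST → push 8. Stack: [8]
LOAD_FAST m → push 12. Stack: [8, 12]
BINARY_OP | → 8 | 12 = 12. Stack: [12]
STORE_FAST n → n=12. Stack: []
LOAD_FAST p → push 243. Stack: [243]
LOAD_CONST → push 3. Stack: [243, 3]
BINARY_OP // → 243 // 3 = 81. Stack: [81]
LOAD_FAST m → push 12. Stack: [81, 12]
BINARY_OP | → 81 | 12 = 93. Stack: [93]
STORE_FAST t → t=93. Stack: []
LOAD_FAST t → push 93. Stack: [93]
RETURN_VALUE → return 93.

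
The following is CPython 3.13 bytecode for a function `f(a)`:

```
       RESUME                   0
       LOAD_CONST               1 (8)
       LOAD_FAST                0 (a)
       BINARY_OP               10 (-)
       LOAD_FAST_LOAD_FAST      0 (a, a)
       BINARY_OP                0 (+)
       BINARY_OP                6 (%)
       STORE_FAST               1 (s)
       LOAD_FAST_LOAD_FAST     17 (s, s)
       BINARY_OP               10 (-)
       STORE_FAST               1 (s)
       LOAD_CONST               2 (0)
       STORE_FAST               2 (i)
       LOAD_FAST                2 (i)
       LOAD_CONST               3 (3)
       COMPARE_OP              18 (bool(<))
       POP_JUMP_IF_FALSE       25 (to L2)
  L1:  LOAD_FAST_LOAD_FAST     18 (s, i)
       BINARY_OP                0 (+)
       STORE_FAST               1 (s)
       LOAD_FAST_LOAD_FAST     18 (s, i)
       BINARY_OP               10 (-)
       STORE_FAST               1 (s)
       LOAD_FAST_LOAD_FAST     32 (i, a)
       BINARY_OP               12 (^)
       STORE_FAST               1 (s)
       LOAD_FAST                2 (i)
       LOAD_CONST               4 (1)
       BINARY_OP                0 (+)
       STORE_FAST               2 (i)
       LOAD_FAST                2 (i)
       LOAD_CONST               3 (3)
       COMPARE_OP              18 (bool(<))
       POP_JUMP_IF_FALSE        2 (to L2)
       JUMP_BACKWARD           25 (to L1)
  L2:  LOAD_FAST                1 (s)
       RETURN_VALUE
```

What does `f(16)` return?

18

LOAD_CONST → push 8
LOAD_FAST a → push 16
BINARY_OP - → 8 - 16 = -8
LOAD_FAST_LOAD_FAST a,a → push 16,16
BINARY_OP + → 16 + 16 = 32
BINARY_OP % → -8 % 32 = 24
STORE_FAST s → s=24
LOAD_FAST_LOAD_FAST s,s → push 24,24
BINARY_OP - → 24 - 24 = 0
STORE_FAST s → s=0
LOAD_CONST → push 0
STORE_FAST i → i=0
LOAD_FAST i → push 0
LOAD_CONST → push 3
COMPARE_OP bool(<) → 0 vs 3 = True
POP_JUMP_IF_FALSE → pop True; no jump
LOAD_FAST_LOAD_FAST s,i → push 0,0
BINARY_OP + → 0 + 0 = 0
STORE_FAST s → s=0
LOAD_FAST_LOAD_FAST s,i → push 0,0
BINARY_OP - → 0 - 0 = 0
STORE_FAST s → s=0
LOAD_FAST_LOAD_FAST i,a → push 0,16
BINARY_OP ^ → 0 ^ 16 = 16
STORE_FAST s → s=16
LOAD_FAST i → push 0
LOAD_CONST → push 1
BINARY_OP + → 0 + 1 = 1
STORE_FAST i → i=1
LOAD_FAST i → push 1
LOAD_CONST → push 3
COMPARE_OP bool(<) → 1 vs 3 = True
POP_JUMP_IF_FALSE → pop True; no jump
LOAD_FAST_LOAD_FAST s,i → push 16,1
BINARY_OP + → 16 + 1 = 17
STORE_FAST s → s=17
LOAD_FAST_LOAD_FAST s,i → push 17,1
BINARY_OP - → 17 - 1 = 16
STORE_FAST s → s=16
LOAD_FAST_LOAD_FAST i,a → push 1,16
BINARY_OP ^ → 1 ^ 16 = 17
STORE_FAST s → s=17
LOAD_FAST i → push 1
LOAD_CONST → push 1
BINARY_OP + → 1 + 1 = 2
STORE_FAST i → i=2
LOAD_FAST i → push 2
LOAD_CONST → push 3
COMPARE_OP bool(<) → 2 vs 3 = True
POP_JUMP_IF_FALSE → pop True; no jump
LOAD_FAST_LOAD_FAST s,i → push 17,2
BINARY_OP + → 17 + 2 = 19
STORE_FAST s → s=19
LOAD_FAST_LOAD_FAST s,i → push 19,2
BINARY_OP - → 19 - 2 = 17
STORE_FAST s → s=17
LOAD_FAST_LOAD_FAST i,a → push 2,16
BINARY_OP ^ → 2 ^ 16 = 18
STORE_FAST s → s=18
LOAD_FAST i → push 2
LOAD_CONST → push 1
BINARY_OP + → 2 + 1 = 3
STORE_FAST i → i=3
LOAD_FAST i → push 3
LOAD_CONST → push 3
COMPARE_OP bool(<) → 3 vs 3 = False
POP_JUMP_IF_FALSE → pop False; jump
LOAD_FAST s → push 18
RETURN_VALUE → return 18.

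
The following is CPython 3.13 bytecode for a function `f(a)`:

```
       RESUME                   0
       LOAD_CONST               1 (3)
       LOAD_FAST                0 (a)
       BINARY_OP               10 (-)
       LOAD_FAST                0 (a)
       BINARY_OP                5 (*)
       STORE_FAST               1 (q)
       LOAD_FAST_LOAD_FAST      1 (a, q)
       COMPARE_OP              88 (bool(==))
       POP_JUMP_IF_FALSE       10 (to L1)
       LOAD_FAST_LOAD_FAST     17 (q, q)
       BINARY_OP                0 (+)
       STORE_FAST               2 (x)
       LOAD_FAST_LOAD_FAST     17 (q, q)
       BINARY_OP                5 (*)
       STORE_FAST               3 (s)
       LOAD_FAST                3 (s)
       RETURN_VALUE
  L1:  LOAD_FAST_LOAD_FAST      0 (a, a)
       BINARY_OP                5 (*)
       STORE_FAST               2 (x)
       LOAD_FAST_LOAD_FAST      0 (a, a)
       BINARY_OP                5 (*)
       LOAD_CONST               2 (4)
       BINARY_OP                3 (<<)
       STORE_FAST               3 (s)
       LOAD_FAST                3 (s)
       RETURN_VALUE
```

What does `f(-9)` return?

LOAD_CONST → push 3. Stack: [3]
LOAD_FAST a → push -9. Stack: [3, -9]
BINARY_OP - → 3 - -9 = 12. Stack: [12]
LOAD_FAST a → push -9. Stack: [12, -9]
BINARY_OP * → 12 * -9 = -108. Stack: [-108]
STORE_FAST q → q=-108. Stack: []
LOAD_FAST_LOAD_FAST a,q → push -9,-108. Stack: [-9, -108]
COMPARE_OP bool(==) → -9 vs -108 = False. Stack: [False]
POP_JUMP_IF_FALSE → pop False; jump. Stack: []
LOAD_FAST_LOAD_FAST a,a → push -9,-9. Stack: [-9, -9]
BINARY_OP * → -9 * -9 = 81. Stack: [81]
STORE_FAST x → x=81. Stack: []
LOAD_FAST_LOAD_FAST a,a → push -9,-9. Stack: [-9, -9]
BINARY_OP * → -9 * -9 = 81. Stack: [81]
LOAD_CONST → push 4. Stack: [81, 4]
BINARY_OP << → 81 << 4 = 1296. Stack: [1296]
STORE_FAST s → s=1296. Stack: []
LOAD_FAST s → push 1296. Stack: [1296]
RETURN_VALUE → return 1296.

1296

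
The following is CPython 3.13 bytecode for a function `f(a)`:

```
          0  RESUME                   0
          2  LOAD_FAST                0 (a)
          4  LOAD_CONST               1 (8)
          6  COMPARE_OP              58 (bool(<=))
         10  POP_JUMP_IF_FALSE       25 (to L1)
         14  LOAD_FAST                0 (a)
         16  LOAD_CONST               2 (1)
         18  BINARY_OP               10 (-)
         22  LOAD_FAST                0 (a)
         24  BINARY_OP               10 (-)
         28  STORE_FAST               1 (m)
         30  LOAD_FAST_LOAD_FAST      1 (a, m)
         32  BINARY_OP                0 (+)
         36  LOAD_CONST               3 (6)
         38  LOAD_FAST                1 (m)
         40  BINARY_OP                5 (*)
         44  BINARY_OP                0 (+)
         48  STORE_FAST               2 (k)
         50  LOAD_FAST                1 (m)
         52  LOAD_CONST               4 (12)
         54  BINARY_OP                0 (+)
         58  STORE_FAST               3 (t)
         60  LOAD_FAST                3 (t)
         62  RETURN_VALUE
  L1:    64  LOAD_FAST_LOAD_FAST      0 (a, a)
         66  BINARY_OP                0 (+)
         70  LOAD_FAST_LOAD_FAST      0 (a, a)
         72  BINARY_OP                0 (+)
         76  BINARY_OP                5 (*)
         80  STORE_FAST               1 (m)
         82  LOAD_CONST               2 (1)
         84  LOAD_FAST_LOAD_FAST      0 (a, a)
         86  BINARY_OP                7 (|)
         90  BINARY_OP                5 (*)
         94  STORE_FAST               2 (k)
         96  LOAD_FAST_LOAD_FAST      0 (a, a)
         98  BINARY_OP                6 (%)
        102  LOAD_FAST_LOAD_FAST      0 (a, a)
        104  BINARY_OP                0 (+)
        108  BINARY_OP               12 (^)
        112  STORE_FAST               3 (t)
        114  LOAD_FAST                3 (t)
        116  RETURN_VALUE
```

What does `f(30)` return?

60

LOAD_FAST a → push 30. Stack: [30]
LOAD_CONST → push 8. Stack: [30, 8]
COMPARE_OP bool(<=) → 30 vs 8 = False. Stack: [False]
POP_JUMP_IF_FALSE → pop False; jump. Stack: []
LOAD_FAST_LOAD_FAST a,a → push 30,30. Stack: [30, 30]
BINARY_OP + → 30 + 30 = 60. Stack: [60]
LOAD_FAST_LOAD_FAST a,a → push 30,30. Stack: [60, 30, 30]
BINARY_OP + → 30 + 30 = 60. Stack: [60, 60]
BINARY_OP * → 60 * 60 = 3600. Stack: [3600]
STORE_FAST m → m=3600. Stack: []
LOAD_CONST → push 1. Stack: [1]
LOAD_FAST_LOAD_FAST a,a → push 30,30. Stack: [1, 30, 30]
BINARY_OP | → 30 | 30 = 30. Stack: [1, 30]
BINARY_OP * → 1 * 30 = 30. Stack: [30]
STORE_FAST k → k=30. Stack: []
LOAD_FAST_LOAD_FAST a,a → push 30,30. Stack: [30, 30]
BINARY_OP % → 30 % 30 = 0. Stack: [0]
LOAD_FAST_LOAD_FAST a,a → push 30,30. Stack: [0, 30, 30]
BINARY_OP + → 30 + 30 = 60. Stack: [0, 60]
BINARY_OP ^ → 0 ^ 60 = 60. Stack: [60]
STORE_FAST t → t=60. Stack: []
LOAD_FAST t → push 60. Stack: [60]
RETURN_VALUE → return 60.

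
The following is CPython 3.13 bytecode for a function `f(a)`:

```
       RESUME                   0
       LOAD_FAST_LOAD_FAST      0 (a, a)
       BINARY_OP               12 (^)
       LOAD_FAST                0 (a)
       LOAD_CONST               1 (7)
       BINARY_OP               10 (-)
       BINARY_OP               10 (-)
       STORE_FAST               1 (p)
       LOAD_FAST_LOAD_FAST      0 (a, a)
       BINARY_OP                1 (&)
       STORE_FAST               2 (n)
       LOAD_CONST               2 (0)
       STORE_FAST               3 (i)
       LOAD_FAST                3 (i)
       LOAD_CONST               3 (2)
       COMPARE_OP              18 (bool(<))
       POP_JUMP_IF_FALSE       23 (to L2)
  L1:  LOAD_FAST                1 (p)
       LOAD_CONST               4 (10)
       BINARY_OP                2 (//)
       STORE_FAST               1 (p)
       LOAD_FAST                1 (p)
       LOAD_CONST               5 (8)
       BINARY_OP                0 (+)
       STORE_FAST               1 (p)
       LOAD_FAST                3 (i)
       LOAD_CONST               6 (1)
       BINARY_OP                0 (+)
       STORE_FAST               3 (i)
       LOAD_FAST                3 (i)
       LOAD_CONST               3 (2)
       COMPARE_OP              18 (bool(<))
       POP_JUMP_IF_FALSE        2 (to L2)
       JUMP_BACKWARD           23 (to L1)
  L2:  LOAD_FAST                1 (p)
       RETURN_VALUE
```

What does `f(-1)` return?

8

LOAD_FAST_LOAD_FAST a,a → push -1,-1. Stack: [-1, -1]
BINARY_OP ^ → -1 ^ -1 = 0. Stack: [0]
LOAD_FAST a → push -1. Stack: [0, -1]
LOAD_CONST → push 7. Stack: [0, -1, 7]
BINARY_OP - → -1 - 7 = -8. Stack: [0, -8]
BINARY_OP - → 0 - -8 = 8. Stack: [8]
STORE_FAST p → p=8. Stack: []
LOAD_FAST_LOAD_FAST a,a → push -1,-1. Stack: [-1, -1]
BINARY_OP & → -1 & -1 = -1. Stack: [-1]
STORE_FAST n → n=-1. Stack: []
LOAD_CONST → push 0. Stack: [0]
STORE_FAST i → i=0. Stack: []
LOAD_FAST i → push 0. Stack: [0]
LOAD_CONST → push 2. Stack: [0, 2]
COMPARE_OP bool(<) → 0 vs 2 = True. Stack: [True]
POP_JUMP_IF_FALSE → pop True; no jump. Stack: []
LOAD_FAST p → push 8. Stack: [8]
LOAD_CONST → push 10. Stack: [8, 10]
BINARY_OP // → 8 // 10 = 0. Stack: [0]
STORE_FAST p → p=0. Stack: []
LOAD_FAST p → push 0. Stack: [0]
LOAD_CONST → push 8. Stack: [0, 8]
BINARY_OP + → 0 + 8 = 8. Stack: [8]
STORE_FAST p → p=8. Stack: []
LOAD_FAST i → push 0. Stack: [0]
LOAD_CONST → push 1. Stack: [0, 1]
BINARY_OP + → 0 + 1 = 1. Stack: [1]
STORE_FAST i → i=1. Stack: []
LOAD_FAST i → push 1. Stack: [1]
LOAD_CONST → push 2. Stack: [1, 2]
COMPARE_OP bool(<) → 1 vs 2 = True. Stack: [True]
POP_JUMP_IF_FALSE → pop True; no jump. Stack: []
LOAD_FAST p → push 8. Stack: [8]
LOAD_CONST → push 10. Stack: [8, 10]
BINARY_OP // → 8 // 10 = 0. Stack: [0]
STORE_FAST p → p=0. Stack: []
LOAD_FAST p → push 0. Stack: [0]
LOAD_CONST → push 8. Stack: [0, 8]
BINARY_OP + → 0 + 8 = 8. Stack: [8]
STORE_FAST p → p=8. Stack: []
LOAD_FAST i → push 1. Stack: [1]
LOAD_CONST → push 1. Stack: [1, 1]
BINARY_OP + → 1 + 1 = 2. Stack: [2]
STORE_FAST i → i=2. Stack: []
LOAD_FAST i → push 2. Stack: [2]
LOAD_CONST → push 2. Stack: [2, 2]
COMPARE_OP bool(<) → 2 vs 2 = False. Stack: [False]
POP_JUMP_IF_FALSE → pop False; jump. Stack: []
LOAD_FAST p → push 8. Stack: [8]
RETURN_VALUE → return 8.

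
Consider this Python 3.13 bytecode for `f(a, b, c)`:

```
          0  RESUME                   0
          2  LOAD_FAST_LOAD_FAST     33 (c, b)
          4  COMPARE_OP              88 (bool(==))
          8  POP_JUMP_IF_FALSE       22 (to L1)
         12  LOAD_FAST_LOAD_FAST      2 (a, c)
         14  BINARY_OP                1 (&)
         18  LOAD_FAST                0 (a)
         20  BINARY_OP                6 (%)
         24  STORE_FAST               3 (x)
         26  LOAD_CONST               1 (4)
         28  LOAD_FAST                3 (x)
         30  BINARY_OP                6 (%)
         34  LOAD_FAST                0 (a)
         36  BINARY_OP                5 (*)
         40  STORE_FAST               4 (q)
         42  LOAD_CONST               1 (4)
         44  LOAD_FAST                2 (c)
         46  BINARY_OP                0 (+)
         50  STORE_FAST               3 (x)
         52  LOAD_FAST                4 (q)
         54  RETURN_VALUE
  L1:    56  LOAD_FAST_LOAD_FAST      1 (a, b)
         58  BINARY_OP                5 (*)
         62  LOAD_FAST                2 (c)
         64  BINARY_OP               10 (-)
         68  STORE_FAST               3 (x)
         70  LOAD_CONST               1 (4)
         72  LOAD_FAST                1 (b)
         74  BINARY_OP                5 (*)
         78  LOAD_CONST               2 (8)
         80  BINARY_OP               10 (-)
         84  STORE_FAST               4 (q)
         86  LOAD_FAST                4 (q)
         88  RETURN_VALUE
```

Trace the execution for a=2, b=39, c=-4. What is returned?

LOAD_FAST_LOAD_FAST c,b → push -4,39. Stack: [-4, 39]
COMPARE_OP bool(==) → -4 vs 39 = False. Stack: [False]
POP_JUMP_IF_FALSE → pop False; jump. Stack: []
LOAD_FAST_LOAD_FAST a,b → push 2,39. Stack: [2, 39]
BINARY_OP * → 2 * 39 = 78. Stack: [78]
LOAD_FAST c → push -4. Stack: [78, -4]
BINARY_OP - → 78 - -4 = 82. Stack: [82]
STORE_FAST x → x=82. Stack: []
LOAD_CONST → push 4. Stack: [4]
LOAD_FAST b → push 39. Stack: [4, 39]
BINARY_OP * → 4 * 39 = 156. Stack: [156]
LOAD_CONST → push 8. Stack: [156, 8]
BINARY_OP - → 156 - 8 = 148. Stack: [148]
STORE_FAST q → q=148. Stack: []
LOAD_FAST q → push 148. Stack: [148]
RETURN_VALUE → return 148.

148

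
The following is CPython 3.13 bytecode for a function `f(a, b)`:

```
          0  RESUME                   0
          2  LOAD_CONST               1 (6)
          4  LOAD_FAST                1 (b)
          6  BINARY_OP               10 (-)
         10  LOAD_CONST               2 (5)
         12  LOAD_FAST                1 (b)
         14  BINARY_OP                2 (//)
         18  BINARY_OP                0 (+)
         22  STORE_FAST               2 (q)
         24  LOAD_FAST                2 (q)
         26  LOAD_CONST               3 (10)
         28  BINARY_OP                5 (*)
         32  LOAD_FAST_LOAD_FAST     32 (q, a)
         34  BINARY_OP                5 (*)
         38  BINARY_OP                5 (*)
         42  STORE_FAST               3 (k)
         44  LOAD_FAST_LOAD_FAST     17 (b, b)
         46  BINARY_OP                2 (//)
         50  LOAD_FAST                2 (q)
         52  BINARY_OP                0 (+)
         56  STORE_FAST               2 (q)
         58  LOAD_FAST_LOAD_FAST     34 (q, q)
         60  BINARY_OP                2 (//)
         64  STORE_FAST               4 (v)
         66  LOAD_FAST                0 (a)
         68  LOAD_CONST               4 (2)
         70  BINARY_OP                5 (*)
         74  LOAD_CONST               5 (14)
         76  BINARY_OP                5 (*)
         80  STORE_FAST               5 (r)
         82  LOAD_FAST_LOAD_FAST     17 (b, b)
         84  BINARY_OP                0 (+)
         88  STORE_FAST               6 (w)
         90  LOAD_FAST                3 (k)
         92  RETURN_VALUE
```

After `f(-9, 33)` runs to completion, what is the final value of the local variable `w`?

66

LOAD_CONST → push 6. Stack: [6]
LOAD_FAST b → push 33. Stack: [6, 33]
BINARY_OP - → 6 - 33 = -27. Stack: [-27]
LOAD_CONST → push 5. Stack: [-27, 5]
LOAD_FAST b → push 33. Stack: [-27, 5, 33]
BINARY_OP // → 5 // 33 = 0. Stack: [-27, 0]
BINARY_OP + → -27 + 0 = -27. Stack: [-27]
STORE_FAST q → q=-27. Stack: []
LOAD_FAST q → push -27. Stack: [-27]
LOAD_CONST → push 10. Stack: [-27, 10]
BINARY_OP * → -27 * 10 = -270. Stack: [-270]
LOAD_FAST_LOAD_FAST q,a → push -27,-9. Stack: [-270, -27, -9]
BINARY_OP * → -27 * -9 = 243. Stack: [-270, 243]
BINARY_OP * → -270 * 243 = -65610. Stack: [-65610]
STORE_FAST k → k=-65610. Stack: []
LOAD_FAST_LOAD_FAST b,b → push 33,33. Stack: [33, 33]
BINARY_OP // → 33 // 33 = 1. Stack: [1]
LOAD_FAST q → push -27. Stack: [1, -27]
BINARY_OP + → 1 + -27 = -26. Stack: [-26]
STORE_FAST q → q=-26. Stack: []
LOAD_FAST_LOAD_FAST q,q → push -26,-26. Stack: [-26, -26]
BINARY_OP // → -26 // -26 = 1. Stack: [1]
STORE_FAST v → v=1. Stack: []
LOAD_FAST a → push -9. Stack: [-9]
LOAD_CONST → push 2. Stack: [-9, 2]
BINARY_OP * → -9 * 2 = -18. Stack: [-18]
LOAD_CONST → push 14. Stack: [-18, 14]
BINARY_OP * → -18 * 14 = -252. Stack: [-252]
STORE_FAST r → r=-252. Stack: []
LOAD_FAST_LOAD_FAST b,b → push 33,33. Stack: [33, 33]
BINARY_OP + → 33 + 33 = 66. Stack: [66]
STORE_FAST w → w=66. Stack: []
LOAD_FAST k → push -65610. Stack: [-65610]
RETURN_VALUE → return -65610.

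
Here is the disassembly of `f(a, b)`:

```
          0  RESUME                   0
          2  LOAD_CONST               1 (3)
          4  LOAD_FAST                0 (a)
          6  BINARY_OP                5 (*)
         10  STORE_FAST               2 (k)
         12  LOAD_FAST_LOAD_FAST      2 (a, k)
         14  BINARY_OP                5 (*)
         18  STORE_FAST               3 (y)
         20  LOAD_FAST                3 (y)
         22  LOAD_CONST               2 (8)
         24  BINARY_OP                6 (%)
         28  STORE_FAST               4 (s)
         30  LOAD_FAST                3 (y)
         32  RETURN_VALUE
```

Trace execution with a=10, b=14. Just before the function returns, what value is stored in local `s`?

LOAD_CONST → push 3. Stack: [3]
LOAD_FAST a → push 10. Stack: [3, 10]
BINARY_OP * → 3 * 10 = 30. Stack: [30]
STORE_FAST k → k=30. Stack: []
LOAD_FAST_LOAD_FAST a,k → push 10,30. Stack: [10, 30]
BINARY_OP * → 10 * 30 = 300. Stack: [300]
STORE_FAST y → y=300. Stack: []
LOAD_FAST y → push 300. Stack: [300]
LOAD_CONST → push 8. Stack: [300, 8]
BINARY_OP % → 300 % 8 = 4. Stack: [4]
STORE_FAST s → s=4. Stack: []
LOAD_FAST y → push 300. Stack: [300]
RETURN_VALUE → return 300.

4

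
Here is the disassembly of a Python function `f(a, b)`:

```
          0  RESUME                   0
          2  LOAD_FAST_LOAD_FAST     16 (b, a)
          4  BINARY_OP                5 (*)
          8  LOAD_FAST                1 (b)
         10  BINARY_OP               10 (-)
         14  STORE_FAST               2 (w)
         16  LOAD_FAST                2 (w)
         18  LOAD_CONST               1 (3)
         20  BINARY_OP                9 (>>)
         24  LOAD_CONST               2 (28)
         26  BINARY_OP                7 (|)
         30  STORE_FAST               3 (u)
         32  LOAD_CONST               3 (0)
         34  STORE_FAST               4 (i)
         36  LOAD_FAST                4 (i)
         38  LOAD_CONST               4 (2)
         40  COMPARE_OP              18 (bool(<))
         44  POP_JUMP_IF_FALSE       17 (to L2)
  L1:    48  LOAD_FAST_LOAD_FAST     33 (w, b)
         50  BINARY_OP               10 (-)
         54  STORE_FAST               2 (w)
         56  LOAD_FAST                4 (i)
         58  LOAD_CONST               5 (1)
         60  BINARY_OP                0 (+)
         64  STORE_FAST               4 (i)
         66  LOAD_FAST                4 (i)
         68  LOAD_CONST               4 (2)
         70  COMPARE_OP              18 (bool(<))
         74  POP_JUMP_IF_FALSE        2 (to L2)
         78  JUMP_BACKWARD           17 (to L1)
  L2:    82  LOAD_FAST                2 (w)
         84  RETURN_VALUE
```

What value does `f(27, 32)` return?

768

LOAD_FAST_LOAD_FAST b,a → push 32,27. Stack: [32, 27]
BINARY_OP * → 32 * 27 = 864. Stack: [864]
LOAD_FAST b → push 32. Stack: [864, 32]
BINARY_OP - → 864 - 32 = 832. Stack: [832]
STORE_FAST w → w=832. Stack: []
LOAD_FAST w → push 832. Stack: [832]
LOAD_CONST → push 3. Stack: [832, 3]
BINARY_OP >> → 832 >> 3 = 104. Stack: [104]
LOAD_CONST → push 28. Stack: [104, 28]
BINARY_OP | → 104 | 28 = 124. Stack: [124]
STORE_FAST u → u=124. Stack: []
LOAD_CONST → push 0. Stack: [0]
STORE_FAST i → i=0. Stack: []
LOAD_FAST i → push 0. Stack: [0]
LOAD_CONST → push 2. Stack: [0, 2]
COMPARE_OP bool(<) → 0 vs 2 = True. Stack: [True]
POP_JUMP_IF_FALSE → pop True; no jump. Stack: []
LOAD_FAST_LOAD_FAST w,b → push 832,32. Stack: [832, 32]
BINARY_OP - → 832 - 32 = 800. Stack: [800]
STORE_FAST w → w=800. Stack: []
LOAD_FAST i → push 0. Stack: [0]
LOAD_CONST → push 1. Stack: [0, 1]
BINARY_OP + → 0 + 1 = 1. Stack: [1]
STORE_FAST i → i=1. Stack: []
LOAD_FAST i → push 1. Stack: [1]
LOAD_CONST → push 2. Stack: [1, 2]
COMPARE_OP bool(<) → 1 vs 2 = True. Stack: [True]
POP_JUMP_IF_FALSE → pop True; no jump. Stack: []
LOAD_FAST_LOAD_FAST w,b → push 800,32. Stack: [800, 32]
BINARY_OP - → 800 - 32 = 768. Stack: [768]
STORE_FAST w → w=768. Stack: []
LOAD_FAST i → push 1. Stack: [1]
LOAD_CONST → push 1. Stack: [1, 1]
BINARY_OP + → 1 + 1 = 2. Stack: [2]
STORE_FAST i → i=2. Stack: []
LOAD_FAST i → push 2. Stack: [2]
LOAD_CONST → push 2. Stack: [2, 2]
COMPARE_OP bool(<) → 2 vs 2 = False. Stack: [False]
POP_JUMP_IF_FALSE → pop False; jump. Stack: []
LOAD_FAST w → push 768. Stack: [768]
RETURN_VALUE → return 768.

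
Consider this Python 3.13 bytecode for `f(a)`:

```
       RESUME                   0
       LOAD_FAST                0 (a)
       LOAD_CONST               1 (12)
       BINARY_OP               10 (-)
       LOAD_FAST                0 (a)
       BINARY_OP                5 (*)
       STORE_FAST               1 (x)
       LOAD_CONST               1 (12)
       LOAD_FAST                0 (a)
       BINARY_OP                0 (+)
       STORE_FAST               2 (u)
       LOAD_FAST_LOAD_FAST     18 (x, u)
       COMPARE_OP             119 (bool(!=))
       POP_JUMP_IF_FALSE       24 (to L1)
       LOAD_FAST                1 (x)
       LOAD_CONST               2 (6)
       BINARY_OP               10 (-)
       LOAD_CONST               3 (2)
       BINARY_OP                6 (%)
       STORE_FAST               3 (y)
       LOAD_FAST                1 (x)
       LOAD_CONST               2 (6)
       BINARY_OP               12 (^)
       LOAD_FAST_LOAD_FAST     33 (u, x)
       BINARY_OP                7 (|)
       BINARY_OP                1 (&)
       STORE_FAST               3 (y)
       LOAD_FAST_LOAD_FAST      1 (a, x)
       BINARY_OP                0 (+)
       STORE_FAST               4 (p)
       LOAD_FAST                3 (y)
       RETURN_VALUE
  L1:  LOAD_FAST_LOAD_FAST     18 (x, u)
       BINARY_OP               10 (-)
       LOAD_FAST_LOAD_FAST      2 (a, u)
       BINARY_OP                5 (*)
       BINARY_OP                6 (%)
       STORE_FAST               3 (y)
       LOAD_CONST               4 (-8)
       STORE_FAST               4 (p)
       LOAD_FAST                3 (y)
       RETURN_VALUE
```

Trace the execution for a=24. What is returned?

LOAD_FAST a → push 24. Stack: [24]
LOAD_CONST → push 12. Stack: [24, 12]
BINARY_OP - → 24 - 12 = 12. Stack: [12]
LOAD_FAST a → push 24. Stack: [12, 24]
BINARY_OP * → 12 * 24 = 288. Stack: [288]
STORE_FAST x → x=288. Stack: []
LOAD_CONST → push 12. Stack: [12]
LOAD_FAST a → push 24. Stack: [12, 24]
BINARY_OP + → 12 + 24 = 36. Stack: [36]
STORE_FAST u → u=36. Stack: []
LOAD_FAST_LOAD_FAST x,u → push 288,36. Stack: [288, 36]
COMPARE_OP bool(!=) → 288 vs 36 = True. Stack: [True]
POP_JUMP_IF_FALSE → pop True; no jump. Stack: []
LOAD_FAST x → push 288. Stack: [288]
LOAD_CONST → push 6. Stack: [288, 6]
BINARY_OP - → 288 - 6 = 282. Stack: [282]
LOAD_CONST → push 2. Stack: [282, 2]
BINARY_OP % → 282 % 2 = 0. Stack: [0]
STORE_FAST y → y=0. Stack: []
LOAD_FAST x → push 288. Stack: [288]
LOAD_CONST → push 6. Stack: [288, 6]
BINARY_OP ^ → 288 ^ 6 = 294. Stack: [294]
LOAD_FAST_LOAD_FAST u,x → push 36,288. Stack: [294, 36, 288]
BINARY_OP | → 36 | 288 = 292. Stack: [294, 292]
BINARY_OP & → 294 & 292 = 292. Stack: [292]
STORE_FAST y → y=292. Stack: []
LOAD_FAST_LOAD_FAST a,x → push 24,288. Stack: [24, 288]
BINARY_OP + → 24 + 288 = 312. Stack: [312]
STORE_FAST p → p=312. Stack: []
LOAD_FAST y → push 292. Stack: [292]
RETURN_VALUE → return 292.

292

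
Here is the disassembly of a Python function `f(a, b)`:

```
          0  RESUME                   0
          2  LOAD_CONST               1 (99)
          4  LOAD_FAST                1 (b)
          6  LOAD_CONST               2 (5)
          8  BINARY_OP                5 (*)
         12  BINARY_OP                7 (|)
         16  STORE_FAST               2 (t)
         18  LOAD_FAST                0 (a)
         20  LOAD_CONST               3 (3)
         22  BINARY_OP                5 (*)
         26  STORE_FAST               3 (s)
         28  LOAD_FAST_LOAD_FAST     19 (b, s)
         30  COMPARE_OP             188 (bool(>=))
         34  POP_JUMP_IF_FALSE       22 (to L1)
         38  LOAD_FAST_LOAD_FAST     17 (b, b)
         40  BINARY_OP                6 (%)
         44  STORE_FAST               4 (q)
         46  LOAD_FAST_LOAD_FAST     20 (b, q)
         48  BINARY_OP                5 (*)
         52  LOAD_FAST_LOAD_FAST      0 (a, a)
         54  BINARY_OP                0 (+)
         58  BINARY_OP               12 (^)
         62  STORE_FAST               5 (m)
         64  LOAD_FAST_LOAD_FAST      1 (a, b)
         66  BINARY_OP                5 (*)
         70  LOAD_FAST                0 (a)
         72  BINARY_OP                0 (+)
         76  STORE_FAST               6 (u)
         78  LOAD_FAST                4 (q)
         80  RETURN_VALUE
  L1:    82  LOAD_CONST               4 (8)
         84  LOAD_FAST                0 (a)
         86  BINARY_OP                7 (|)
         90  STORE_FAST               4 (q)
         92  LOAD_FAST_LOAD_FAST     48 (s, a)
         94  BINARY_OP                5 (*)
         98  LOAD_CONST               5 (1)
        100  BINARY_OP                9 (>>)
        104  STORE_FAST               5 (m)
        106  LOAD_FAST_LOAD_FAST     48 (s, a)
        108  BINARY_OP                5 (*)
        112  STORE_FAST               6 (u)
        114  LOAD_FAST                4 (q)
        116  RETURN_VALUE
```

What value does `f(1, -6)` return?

9

LOAD_CONST → push 99. Stack: [99]
LOAD_FAST b → push -6. Stack: [99, -6]
LOAD_CONST → push 5. Stack: [99, -6, 5]
BINARY_OP * → -6 * 5 = -30. Stack: [99, -30]
BINARY_OP | → 99 | -30 = -29. Stack: [-29]
STORE_FAST t → t=-29. Stack: []
LOAD_FAST a → push 1. Stack: [1]
LOAD_CONST → push 3. Stack: [1, 3]
BINARY_OP * → 1 * 3 = 3. Stack: [3]
STORE_FAST s → s=3. Stack: []
LOAD_FAST_LOAD_FAST b,s → push -6,3. Stack: [-6, 3]
COMPARE_OP bool(>=) → -6 vs 3 = False. Stack: [False]
POP_JUMP_IF_FALSE → pop False; jump. Stack: []
LOAD_CONST → push 8. Stack: [8]
LOAD_FAST a → push 1. Stack: [8, 1]
BINARY_OP | → 8 | 1 = 9. Stack: [9]
STORE_FAST q → q=9. Stack: []
LOAD_FAST_LOAD_FAST s,a → push 3,1. Stack: [3, 1]
BINARY_OP * → 3 * 1 = 3. Stack: [3]
LOAD_CONST → push 1. Stack: [3, 1]
BINARY_OP >> → 3 >> 1 = 1. Stack: [1]
STORE_FAST m → m=1. Stack: []
LOAD_FAST_LOAD_FAST s,a → push 3,1. Stack: [3, 1]
BINARY_OP * → 3 * 1 = 3. Stack: [3]
STORE_FAST u → u=3. Stack: []
LOAD_FAST q → push 9. Stack: [9]
RETURN_VALUE → return 9.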